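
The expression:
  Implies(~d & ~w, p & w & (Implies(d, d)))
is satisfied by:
  {d: True, w: True}
  {d: True, w: False}
  {w: True, d: False}


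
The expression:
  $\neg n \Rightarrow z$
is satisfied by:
  {n: True, z: True}
  {n: True, z: False}
  {z: True, n: False}


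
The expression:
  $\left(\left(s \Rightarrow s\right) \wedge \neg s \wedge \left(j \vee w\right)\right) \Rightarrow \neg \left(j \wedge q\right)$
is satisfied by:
  {s: True, q: False, j: False}
  {s: False, q: False, j: False}
  {j: True, s: True, q: False}
  {j: True, s: False, q: False}
  {q: True, s: True, j: False}
  {q: True, s: False, j: False}
  {q: True, j: True, s: True}


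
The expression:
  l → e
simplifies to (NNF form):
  e ∨ ¬l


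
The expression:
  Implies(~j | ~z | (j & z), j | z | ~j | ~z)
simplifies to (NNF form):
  True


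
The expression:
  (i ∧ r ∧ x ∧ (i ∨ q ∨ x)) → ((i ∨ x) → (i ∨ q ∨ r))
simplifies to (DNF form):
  True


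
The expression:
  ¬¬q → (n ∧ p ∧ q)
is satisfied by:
  {n: True, p: True, q: False}
  {n: True, p: False, q: False}
  {p: True, n: False, q: False}
  {n: False, p: False, q: False}
  {n: True, q: True, p: True}


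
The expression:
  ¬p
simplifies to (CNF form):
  ¬p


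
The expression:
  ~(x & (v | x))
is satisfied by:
  {x: False}


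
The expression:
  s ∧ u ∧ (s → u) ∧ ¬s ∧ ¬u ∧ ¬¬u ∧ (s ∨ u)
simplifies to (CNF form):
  False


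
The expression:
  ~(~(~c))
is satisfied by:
  {c: False}


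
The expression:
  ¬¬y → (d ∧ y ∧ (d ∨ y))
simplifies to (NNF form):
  d ∨ ¬y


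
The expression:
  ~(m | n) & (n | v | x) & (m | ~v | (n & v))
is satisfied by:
  {x: True, n: False, v: False, m: False}


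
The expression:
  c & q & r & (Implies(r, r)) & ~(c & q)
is never true.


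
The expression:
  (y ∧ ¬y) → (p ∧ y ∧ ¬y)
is always true.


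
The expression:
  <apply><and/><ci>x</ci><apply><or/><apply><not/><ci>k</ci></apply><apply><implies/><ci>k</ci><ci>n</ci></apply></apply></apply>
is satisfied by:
  {n: True, x: True, k: False}
  {x: True, k: False, n: False}
  {n: True, k: True, x: True}


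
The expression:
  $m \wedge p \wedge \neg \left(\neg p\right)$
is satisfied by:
  {m: True, p: True}


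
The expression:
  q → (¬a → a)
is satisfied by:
  {a: True, q: False}
  {q: False, a: False}
  {q: True, a: True}


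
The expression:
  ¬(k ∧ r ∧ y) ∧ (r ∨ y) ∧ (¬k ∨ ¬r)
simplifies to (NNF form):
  (r ∧ ¬k) ∨ (y ∧ ¬r)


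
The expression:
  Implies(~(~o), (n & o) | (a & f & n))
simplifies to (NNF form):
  n | ~o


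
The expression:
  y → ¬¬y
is always true.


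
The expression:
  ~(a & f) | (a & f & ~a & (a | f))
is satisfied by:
  {a: False, f: False}
  {f: True, a: False}
  {a: True, f: False}


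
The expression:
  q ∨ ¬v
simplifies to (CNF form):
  q ∨ ¬v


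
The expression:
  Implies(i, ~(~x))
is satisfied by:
  {x: True, i: False}
  {i: False, x: False}
  {i: True, x: True}


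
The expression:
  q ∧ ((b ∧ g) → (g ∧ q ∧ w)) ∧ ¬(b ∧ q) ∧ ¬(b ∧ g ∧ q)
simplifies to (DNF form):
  q ∧ ¬b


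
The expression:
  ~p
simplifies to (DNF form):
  ~p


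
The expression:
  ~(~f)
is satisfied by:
  {f: True}


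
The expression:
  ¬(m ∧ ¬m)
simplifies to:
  True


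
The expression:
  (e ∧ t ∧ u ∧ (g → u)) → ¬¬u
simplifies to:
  True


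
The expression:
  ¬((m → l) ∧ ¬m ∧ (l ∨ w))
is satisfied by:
  {m: True, l: False, w: False}
  {m: True, w: True, l: False}
  {m: True, l: True, w: False}
  {m: True, w: True, l: True}
  {w: False, l: False, m: False}


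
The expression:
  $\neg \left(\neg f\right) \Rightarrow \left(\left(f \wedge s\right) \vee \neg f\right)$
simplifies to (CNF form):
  $s \vee \neg f$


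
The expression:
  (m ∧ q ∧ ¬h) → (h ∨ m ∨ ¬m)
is always true.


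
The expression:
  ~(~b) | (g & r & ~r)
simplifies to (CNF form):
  b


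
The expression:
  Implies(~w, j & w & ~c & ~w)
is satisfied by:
  {w: True}


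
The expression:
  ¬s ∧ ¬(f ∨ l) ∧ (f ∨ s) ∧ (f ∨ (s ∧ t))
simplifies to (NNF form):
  False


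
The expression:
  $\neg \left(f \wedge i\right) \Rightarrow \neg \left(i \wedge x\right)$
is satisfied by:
  {f: True, x: False, i: False}
  {f: False, x: False, i: False}
  {i: True, f: True, x: False}
  {i: True, f: False, x: False}
  {x: True, f: True, i: False}
  {x: True, f: False, i: False}
  {x: True, i: True, f: True}


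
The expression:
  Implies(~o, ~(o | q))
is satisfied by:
  {o: True, q: False}
  {q: False, o: False}
  {q: True, o: True}


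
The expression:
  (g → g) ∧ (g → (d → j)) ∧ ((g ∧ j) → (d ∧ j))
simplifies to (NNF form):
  (d ∧ j) ∨ (¬d ∧ ¬j) ∨ ¬g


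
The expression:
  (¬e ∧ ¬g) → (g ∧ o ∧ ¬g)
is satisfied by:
  {e: True, g: True}
  {e: True, g: False}
  {g: True, e: False}


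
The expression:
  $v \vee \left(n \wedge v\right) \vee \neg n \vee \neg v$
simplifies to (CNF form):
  $\text{True}$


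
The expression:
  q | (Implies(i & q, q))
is always true.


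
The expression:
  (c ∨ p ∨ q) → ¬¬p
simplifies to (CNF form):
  (p ∨ ¬c) ∧ (p ∨ ¬q)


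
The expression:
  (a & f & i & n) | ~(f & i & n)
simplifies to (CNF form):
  a | ~f | ~i | ~n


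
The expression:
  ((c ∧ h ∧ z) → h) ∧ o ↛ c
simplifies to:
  o ∧ ¬c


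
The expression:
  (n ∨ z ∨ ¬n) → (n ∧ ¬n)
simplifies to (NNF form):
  False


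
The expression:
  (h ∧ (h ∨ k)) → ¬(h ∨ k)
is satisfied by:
  {h: False}


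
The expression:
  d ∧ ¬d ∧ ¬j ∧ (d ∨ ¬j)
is never true.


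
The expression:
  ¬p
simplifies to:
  ¬p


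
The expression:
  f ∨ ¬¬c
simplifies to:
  c ∨ f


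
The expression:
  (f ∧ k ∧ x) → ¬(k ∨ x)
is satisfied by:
  {k: False, x: False, f: False}
  {f: True, k: False, x: False}
  {x: True, k: False, f: False}
  {f: True, x: True, k: False}
  {k: True, f: False, x: False}
  {f: True, k: True, x: False}
  {x: True, k: True, f: False}


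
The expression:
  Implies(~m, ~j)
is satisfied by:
  {m: True, j: False}
  {j: False, m: False}
  {j: True, m: True}


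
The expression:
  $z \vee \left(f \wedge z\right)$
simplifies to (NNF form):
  $z$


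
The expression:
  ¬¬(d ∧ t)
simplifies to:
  d ∧ t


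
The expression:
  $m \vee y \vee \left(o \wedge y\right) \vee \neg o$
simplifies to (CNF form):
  $m \vee y \vee \neg o$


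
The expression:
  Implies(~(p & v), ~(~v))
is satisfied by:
  {v: True}


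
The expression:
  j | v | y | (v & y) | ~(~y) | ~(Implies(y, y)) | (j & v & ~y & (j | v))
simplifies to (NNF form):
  j | v | y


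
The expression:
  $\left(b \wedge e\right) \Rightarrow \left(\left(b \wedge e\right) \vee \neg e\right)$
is always true.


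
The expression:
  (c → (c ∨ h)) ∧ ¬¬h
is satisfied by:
  {h: True}


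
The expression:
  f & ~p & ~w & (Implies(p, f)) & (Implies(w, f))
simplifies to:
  f & ~p & ~w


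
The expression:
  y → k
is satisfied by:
  {k: True, y: False}
  {y: False, k: False}
  {y: True, k: True}


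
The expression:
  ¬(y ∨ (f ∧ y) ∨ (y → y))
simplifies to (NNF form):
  False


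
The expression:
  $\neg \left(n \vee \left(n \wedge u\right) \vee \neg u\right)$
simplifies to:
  $u \wedge \neg n$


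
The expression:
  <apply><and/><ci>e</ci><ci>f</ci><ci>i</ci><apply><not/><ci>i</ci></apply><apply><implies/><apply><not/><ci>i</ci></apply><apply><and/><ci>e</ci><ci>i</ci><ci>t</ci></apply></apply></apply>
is never true.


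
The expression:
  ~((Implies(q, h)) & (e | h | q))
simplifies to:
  ~h & (q | ~e)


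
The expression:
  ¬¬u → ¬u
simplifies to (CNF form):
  ¬u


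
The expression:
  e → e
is always true.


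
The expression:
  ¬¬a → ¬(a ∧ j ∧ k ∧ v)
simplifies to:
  ¬a ∨ ¬j ∨ ¬k ∨ ¬v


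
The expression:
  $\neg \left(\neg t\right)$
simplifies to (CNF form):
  $t$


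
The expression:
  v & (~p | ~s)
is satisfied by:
  {v: True, s: False, p: False}
  {p: True, v: True, s: False}
  {s: True, v: True, p: False}


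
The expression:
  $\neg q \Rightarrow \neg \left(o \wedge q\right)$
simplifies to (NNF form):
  $\text{True}$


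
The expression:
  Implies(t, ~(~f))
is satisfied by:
  {f: True, t: False}
  {t: False, f: False}
  {t: True, f: True}


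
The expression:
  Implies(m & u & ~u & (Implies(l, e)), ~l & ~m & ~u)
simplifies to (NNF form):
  True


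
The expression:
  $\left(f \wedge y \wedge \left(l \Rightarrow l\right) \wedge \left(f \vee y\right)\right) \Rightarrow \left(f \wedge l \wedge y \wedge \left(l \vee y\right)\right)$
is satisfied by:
  {l: True, y: False, f: False}
  {l: False, y: False, f: False}
  {f: True, l: True, y: False}
  {f: True, l: False, y: False}
  {y: True, l: True, f: False}
  {y: True, l: False, f: False}
  {y: True, f: True, l: True}


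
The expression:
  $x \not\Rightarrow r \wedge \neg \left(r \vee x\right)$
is never true.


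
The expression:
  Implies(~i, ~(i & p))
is always true.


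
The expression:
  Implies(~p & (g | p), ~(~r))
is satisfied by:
  {r: True, p: True, g: False}
  {r: True, g: False, p: False}
  {p: True, g: False, r: False}
  {p: False, g: False, r: False}
  {r: True, p: True, g: True}
  {r: True, g: True, p: False}
  {p: True, g: True, r: False}


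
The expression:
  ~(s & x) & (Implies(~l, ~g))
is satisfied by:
  {l: True, s: False, g: False, x: False}
  {l: False, s: False, g: False, x: False}
  {x: True, l: True, s: False, g: False}
  {x: True, l: False, s: False, g: False}
  {l: True, g: True, x: False, s: False}
  {x: True, l: True, g: True, s: False}
  {l: True, s: True, x: False, g: False}
  {s: True, x: False, g: False, l: False}
  {l: True, g: True, s: True, x: False}


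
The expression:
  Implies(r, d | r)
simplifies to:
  True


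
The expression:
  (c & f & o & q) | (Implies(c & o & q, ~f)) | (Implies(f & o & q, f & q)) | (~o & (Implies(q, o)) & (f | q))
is always true.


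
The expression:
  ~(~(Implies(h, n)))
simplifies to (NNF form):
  n | ~h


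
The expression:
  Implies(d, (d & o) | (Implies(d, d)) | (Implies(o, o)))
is always true.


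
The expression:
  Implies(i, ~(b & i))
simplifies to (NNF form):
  ~b | ~i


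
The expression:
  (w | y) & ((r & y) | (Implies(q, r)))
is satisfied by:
  {r: True, y: True, w: True, q: False}
  {r: True, y: True, q: False, w: False}
  {r: True, w: True, q: False, y: False}
  {y: True, w: True, q: False, r: False}
  {y: True, q: False, w: False, r: False}
  {w: True, y: False, q: False, r: False}
  {y: True, r: True, q: True, w: True}
  {y: True, r: True, q: True, w: False}
  {r: True, q: True, w: True, y: False}


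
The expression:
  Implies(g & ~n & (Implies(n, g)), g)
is always true.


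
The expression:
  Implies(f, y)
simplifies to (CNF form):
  y | ~f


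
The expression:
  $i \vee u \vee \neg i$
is always true.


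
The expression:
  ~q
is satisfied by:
  {q: False}


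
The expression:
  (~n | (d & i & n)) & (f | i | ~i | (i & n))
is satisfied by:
  {i: True, d: True, n: False}
  {i: True, d: False, n: False}
  {d: True, i: False, n: False}
  {i: False, d: False, n: False}
  {i: True, n: True, d: True}


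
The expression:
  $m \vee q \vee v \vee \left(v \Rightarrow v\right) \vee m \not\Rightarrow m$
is always true.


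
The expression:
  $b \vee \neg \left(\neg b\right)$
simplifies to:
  $b$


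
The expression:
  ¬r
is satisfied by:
  {r: False}


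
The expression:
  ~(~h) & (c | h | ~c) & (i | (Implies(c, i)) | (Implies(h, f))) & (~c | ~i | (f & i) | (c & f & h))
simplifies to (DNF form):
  (f & h) | (h & ~c)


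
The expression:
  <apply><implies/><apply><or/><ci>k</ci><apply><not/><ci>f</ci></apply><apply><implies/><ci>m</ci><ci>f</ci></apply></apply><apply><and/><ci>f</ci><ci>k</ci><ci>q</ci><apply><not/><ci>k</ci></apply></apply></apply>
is never true.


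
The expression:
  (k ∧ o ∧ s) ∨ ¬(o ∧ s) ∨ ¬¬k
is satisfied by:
  {k: True, s: False, o: False}
  {s: False, o: False, k: False}
  {k: True, o: True, s: False}
  {o: True, s: False, k: False}
  {k: True, s: True, o: False}
  {s: True, k: False, o: False}
  {k: True, o: True, s: True}


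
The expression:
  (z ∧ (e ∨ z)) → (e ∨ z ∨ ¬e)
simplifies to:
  True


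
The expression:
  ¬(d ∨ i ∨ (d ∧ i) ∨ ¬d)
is never true.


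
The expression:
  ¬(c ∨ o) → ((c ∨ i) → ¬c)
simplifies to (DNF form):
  True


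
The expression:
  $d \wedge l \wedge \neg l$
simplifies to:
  $\text{False}$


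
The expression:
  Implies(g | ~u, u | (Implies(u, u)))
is always true.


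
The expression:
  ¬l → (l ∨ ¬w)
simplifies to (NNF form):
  l ∨ ¬w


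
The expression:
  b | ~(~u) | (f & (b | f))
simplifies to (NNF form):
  b | f | u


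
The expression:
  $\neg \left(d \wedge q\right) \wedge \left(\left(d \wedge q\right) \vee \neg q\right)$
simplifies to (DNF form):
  $\neg q$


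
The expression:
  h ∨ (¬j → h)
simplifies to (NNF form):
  h ∨ j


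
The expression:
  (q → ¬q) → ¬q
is always true.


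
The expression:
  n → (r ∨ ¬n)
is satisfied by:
  {r: True, n: False}
  {n: False, r: False}
  {n: True, r: True}


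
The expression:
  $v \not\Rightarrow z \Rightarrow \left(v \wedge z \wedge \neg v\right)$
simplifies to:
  $z \vee \neg v$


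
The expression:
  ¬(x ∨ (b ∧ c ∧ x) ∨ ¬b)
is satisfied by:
  {b: True, x: False}


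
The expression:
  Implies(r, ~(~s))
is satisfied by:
  {s: True, r: False}
  {r: False, s: False}
  {r: True, s: True}


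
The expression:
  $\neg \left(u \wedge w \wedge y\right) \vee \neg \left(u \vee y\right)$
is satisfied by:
  {w: False, u: False, y: False}
  {y: True, w: False, u: False}
  {u: True, w: False, y: False}
  {y: True, u: True, w: False}
  {w: True, y: False, u: False}
  {y: True, w: True, u: False}
  {u: True, w: True, y: False}


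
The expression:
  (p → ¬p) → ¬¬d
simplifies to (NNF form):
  d ∨ p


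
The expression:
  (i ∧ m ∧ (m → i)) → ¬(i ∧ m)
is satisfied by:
  {m: False, i: False}
  {i: True, m: False}
  {m: True, i: False}


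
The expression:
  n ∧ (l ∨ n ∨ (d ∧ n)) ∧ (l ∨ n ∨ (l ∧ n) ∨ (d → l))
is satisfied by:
  {n: True}


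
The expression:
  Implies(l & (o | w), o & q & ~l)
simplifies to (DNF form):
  ~l | (~o & ~w)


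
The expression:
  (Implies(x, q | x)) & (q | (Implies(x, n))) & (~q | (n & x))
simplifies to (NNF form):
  (n & x) | (~q & ~x)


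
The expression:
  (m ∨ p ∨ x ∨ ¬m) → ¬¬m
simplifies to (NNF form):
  m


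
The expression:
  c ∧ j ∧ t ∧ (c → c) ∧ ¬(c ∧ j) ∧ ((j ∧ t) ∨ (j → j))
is never true.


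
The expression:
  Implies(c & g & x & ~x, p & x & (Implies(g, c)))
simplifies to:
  True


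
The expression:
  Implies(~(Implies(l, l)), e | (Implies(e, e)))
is always true.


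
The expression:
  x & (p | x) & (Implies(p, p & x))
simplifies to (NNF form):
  x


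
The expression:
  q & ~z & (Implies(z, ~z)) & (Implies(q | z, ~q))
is never true.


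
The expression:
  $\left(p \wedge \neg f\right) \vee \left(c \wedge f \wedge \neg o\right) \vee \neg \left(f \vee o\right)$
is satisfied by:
  {c: True, p: True, o: False, f: False}
  {c: True, p: False, o: False, f: False}
  {p: True, c: False, o: False, f: False}
  {c: False, p: False, o: False, f: False}
  {f: True, c: True, p: True, o: False}
  {f: True, c: True, p: False, o: False}
  {c: True, o: True, p: True, f: False}
  {o: True, p: True, f: False, c: False}


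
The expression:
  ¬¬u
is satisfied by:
  {u: True}


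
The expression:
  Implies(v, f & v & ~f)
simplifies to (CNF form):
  ~v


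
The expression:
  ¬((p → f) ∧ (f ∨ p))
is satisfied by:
  {f: False}


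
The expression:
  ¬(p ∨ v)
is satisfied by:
  {v: False, p: False}


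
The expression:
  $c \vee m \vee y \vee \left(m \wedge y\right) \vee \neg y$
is always true.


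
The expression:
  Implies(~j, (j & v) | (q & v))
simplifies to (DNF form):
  j | (q & v)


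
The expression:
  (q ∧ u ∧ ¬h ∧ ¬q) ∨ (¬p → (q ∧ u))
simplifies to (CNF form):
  (p ∨ q) ∧ (p ∨ u)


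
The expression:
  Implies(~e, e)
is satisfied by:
  {e: True}


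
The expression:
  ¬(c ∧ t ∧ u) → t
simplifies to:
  t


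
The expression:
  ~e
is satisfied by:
  {e: False}


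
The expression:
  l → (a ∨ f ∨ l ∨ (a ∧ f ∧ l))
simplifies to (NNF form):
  True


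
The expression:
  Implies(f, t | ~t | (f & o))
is always true.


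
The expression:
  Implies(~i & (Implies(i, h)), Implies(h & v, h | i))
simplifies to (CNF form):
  True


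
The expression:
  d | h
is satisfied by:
  {d: True, h: True}
  {d: True, h: False}
  {h: True, d: False}


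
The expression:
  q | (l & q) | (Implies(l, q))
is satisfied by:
  {q: True, l: False}
  {l: False, q: False}
  {l: True, q: True}


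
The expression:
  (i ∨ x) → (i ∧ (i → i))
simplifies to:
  i ∨ ¬x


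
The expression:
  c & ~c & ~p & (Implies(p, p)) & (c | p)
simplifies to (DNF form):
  False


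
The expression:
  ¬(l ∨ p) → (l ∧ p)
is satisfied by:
  {l: True, p: True}
  {l: True, p: False}
  {p: True, l: False}


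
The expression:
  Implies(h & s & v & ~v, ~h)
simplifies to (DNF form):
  True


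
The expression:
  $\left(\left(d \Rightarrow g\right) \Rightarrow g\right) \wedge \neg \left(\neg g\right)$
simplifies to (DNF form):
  $g$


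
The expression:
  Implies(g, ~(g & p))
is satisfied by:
  {p: False, g: False}
  {g: True, p: False}
  {p: True, g: False}


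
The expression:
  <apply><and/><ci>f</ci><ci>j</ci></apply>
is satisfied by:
  {j: True, f: True}


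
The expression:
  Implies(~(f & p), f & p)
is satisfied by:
  {p: True, f: True}


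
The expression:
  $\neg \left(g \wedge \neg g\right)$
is always true.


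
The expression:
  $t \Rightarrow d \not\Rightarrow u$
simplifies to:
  $\left(d \wedge \neg u\right) \vee \neg t$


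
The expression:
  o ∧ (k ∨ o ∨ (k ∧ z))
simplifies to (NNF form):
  o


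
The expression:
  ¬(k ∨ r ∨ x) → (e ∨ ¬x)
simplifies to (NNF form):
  True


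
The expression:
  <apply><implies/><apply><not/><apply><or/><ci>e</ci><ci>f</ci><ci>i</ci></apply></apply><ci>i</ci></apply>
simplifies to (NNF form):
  <apply><or/><ci>e</ci><ci>f</ci><ci>i</ci></apply>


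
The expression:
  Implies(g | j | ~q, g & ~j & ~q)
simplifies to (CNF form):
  ~j & (g | q) & (~g | ~q)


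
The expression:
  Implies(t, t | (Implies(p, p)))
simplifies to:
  True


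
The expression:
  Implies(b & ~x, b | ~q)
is always true.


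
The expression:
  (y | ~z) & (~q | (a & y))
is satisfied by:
  {y: True, a: True, z: False, q: False}
  {y: True, a: False, z: False, q: False}
  {y: True, z: True, a: True, q: False}
  {y: True, z: True, a: False, q: False}
  {a: True, y: False, z: False, q: False}
  {y: False, a: False, z: False, q: False}
  {z: False, q: True, y: True, a: True}
  {y: True, q: True, z: True, a: True}


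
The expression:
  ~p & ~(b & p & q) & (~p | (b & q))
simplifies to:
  ~p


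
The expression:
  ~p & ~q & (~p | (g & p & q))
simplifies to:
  ~p & ~q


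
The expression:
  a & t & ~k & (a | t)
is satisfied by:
  {t: True, a: True, k: False}


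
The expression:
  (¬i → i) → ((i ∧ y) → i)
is always true.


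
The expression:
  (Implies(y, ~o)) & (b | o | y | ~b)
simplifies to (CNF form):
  ~o | ~y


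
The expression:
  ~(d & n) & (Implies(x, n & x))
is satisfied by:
  {d: False, x: False, n: False}
  {n: True, d: False, x: False}
  {n: True, x: True, d: False}
  {d: True, n: False, x: False}


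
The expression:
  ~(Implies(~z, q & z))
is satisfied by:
  {z: False}


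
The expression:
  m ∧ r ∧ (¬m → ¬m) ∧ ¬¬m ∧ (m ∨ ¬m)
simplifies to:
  m ∧ r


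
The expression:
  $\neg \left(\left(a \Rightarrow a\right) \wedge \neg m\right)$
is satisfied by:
  {m: True}


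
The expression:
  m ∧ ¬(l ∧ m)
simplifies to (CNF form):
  m ∧ ¬l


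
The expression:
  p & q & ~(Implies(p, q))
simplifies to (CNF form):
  False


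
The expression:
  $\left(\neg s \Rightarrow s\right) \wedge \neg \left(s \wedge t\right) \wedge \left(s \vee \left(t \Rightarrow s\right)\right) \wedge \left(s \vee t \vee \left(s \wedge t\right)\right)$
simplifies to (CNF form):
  $s \wedge \neg t$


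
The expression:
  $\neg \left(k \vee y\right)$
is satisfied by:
  {y: False, k: False}


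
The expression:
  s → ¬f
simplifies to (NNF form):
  ¬f ∨ ¬s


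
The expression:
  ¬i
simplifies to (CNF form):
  ¬i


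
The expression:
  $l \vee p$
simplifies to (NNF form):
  $l \vee p$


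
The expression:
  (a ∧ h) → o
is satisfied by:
  {o: True, h: False, a: False}
  {h: False, a: False, o: False}
  {a: True, o: True, h: False}
  {a: True, h: False, o: False}
  {o: True, h: True, a: False}
  {h: True, o: False, a: False}
  {a: True, h: True, o: True}


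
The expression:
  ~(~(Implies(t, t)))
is always true.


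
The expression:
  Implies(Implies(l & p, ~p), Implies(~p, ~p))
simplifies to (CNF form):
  True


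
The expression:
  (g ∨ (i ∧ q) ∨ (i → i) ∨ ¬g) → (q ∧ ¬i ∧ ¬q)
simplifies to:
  False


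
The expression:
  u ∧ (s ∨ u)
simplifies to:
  u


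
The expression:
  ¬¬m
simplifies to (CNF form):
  m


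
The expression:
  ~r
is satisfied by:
  {r: False}


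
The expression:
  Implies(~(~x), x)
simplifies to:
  True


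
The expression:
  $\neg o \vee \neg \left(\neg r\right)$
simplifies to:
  $r \vee \neg o$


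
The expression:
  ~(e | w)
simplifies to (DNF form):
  ~e & ~w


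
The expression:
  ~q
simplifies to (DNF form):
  ~q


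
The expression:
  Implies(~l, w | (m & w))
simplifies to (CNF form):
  l | w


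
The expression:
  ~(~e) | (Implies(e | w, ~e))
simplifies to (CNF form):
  True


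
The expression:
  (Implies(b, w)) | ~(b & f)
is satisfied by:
  {w: True, b: False, f: False}
  {w: False, b: False, f: False}
  {f: True, w: True, b: False}
  {f: True, w: False, b: False}
  {b: True, w: True, f: False}
  {b: True, w: False, f: False}
  {b: True, f: True, w: True}


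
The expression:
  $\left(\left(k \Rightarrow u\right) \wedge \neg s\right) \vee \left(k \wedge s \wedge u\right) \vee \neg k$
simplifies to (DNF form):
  $u \vee \neg k$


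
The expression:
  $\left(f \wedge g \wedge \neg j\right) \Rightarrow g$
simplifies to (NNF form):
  $\text{True}$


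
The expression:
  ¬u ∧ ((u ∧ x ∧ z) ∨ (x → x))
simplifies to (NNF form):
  ¬u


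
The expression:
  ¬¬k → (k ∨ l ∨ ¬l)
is always true.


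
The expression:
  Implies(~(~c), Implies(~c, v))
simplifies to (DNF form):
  True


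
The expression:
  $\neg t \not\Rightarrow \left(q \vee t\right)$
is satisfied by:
  {q: False, t: False}


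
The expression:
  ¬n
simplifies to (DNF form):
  ¬n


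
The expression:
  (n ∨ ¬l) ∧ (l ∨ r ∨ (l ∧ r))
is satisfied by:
  {n: True, r: True, l: False}
  {r: True, l: False, n: False}
  {l: True, n: True, r: True}
  {l: True, n: True, r: False}


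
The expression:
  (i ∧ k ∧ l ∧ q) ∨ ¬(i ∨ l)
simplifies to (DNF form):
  (l ∧ ¬l) ∨ (¬i ∧ ¬l) ∨ (i ∧ l ∧ ¬l) ∨ (i ∧ ¬i ∧ ¬l) ∨ (k ∧ l ∧ ¬l) ∨ (k ∧ ¬i ∧ ¬l) ∨ (l ∧ q ∧ ¬l) ∨ (q ∧ ¬i ∧ ¬l) ∨ (i ∧ k ∧ l ∧ q) ∨ (i ∧ k ∧ l ∧ ¬l) ∨ (i ∧ k ∧ q ∧ ¬i) ∨ (i ∧ k ∧ ¬i ∧ ¬l) ∨ (i ∧ l ∧ q ∧ ¬l) ∨ (i ∧ q ∧ ¬i ∧ ¬l) ∨ (k ∧ l ∧ q ∧ ¬l) ∨ (k ∧ q ∧ ¬i ∧ ¬l)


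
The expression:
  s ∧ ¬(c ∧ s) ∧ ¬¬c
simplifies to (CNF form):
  False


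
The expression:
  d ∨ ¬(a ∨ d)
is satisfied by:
  {d: True, a: False}
  {a: False, d: False}
  {a: True, d: True}


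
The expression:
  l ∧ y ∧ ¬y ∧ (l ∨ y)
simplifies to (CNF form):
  False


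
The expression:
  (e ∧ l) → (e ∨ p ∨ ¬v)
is always true.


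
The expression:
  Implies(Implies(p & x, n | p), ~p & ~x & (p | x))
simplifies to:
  False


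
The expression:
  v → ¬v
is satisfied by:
  {v: False}


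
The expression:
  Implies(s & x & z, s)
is always true.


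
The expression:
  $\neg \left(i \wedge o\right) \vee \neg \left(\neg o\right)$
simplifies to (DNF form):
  $\text{True}$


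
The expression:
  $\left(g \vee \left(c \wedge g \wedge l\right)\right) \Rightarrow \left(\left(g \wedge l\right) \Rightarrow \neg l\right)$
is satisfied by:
  {l: False, g: False}
  {g: True, l: False}
  {l: True, g: False}


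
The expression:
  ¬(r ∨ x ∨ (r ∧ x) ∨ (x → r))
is never true.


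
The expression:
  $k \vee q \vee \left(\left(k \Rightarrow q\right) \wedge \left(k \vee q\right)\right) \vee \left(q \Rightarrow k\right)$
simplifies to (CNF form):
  $\text{True}$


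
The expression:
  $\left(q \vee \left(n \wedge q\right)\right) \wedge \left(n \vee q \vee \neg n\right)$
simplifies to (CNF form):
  $q$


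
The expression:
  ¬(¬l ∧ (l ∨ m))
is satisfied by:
  {l: True, m: False}
  {m: False, l: False}
  {m: True, l: True}


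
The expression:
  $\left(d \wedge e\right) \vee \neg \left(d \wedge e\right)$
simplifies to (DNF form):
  $\text{True}$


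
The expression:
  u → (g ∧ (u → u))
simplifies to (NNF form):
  g ∨ ¬u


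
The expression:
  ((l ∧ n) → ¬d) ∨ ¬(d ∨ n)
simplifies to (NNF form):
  ¬d ∨ ¬l ∨ ¬n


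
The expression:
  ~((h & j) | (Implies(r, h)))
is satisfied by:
  {r: True, h: False}


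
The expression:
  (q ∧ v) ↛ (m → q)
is never true.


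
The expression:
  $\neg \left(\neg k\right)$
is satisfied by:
  {k: True}


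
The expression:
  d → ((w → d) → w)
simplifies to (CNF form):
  w ∨ ¬d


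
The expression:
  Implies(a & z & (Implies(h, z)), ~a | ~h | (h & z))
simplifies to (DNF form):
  True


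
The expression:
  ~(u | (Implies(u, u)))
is never true.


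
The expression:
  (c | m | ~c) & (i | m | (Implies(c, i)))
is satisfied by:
  {i: True, m: True, c: False}
  {i: True, c: False, m: False}
  {m: True, c: False, i: False}
  {m: False, c: False, i: False}
  {i: True, m: True, c: True}
  {i: True, c: True, m: False}
  {m: True, c: True, i: False}


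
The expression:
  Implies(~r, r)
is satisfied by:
  {r: True}


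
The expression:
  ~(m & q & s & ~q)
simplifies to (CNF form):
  True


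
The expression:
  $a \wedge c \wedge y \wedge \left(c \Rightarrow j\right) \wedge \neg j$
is never true.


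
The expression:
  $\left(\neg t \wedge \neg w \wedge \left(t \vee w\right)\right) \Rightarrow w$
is always true.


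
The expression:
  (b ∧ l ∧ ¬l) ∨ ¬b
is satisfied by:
  {b: False}


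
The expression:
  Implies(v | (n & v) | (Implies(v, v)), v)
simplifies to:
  v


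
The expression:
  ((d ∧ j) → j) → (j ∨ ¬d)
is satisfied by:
  {j: True, d: False}
  {d: False, j: False}
  {d: True, j: True}


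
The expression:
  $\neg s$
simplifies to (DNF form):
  $\neg s$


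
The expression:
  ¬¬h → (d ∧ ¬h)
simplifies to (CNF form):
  ¬h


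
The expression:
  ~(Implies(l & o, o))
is never true.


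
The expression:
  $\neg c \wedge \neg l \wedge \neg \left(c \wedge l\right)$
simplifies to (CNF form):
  $\neg c \wedge \neg l$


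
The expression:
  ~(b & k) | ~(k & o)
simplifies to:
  ~b | ~k | ~o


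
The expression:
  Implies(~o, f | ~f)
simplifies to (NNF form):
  True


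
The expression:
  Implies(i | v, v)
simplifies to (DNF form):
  v | ~i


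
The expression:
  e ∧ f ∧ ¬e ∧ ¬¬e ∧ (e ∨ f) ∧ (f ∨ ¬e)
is never true.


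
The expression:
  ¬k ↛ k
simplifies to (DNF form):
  True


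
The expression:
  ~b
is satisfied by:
  {b: False}


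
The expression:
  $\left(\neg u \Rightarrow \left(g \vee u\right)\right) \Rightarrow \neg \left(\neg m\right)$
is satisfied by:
  {m: True, g: False, u: False}
  {m: True, u: True, g: False}
  {m: True, g: True, u: False}
  {m: True, u: True, g: True}
  {u: False, g: False, m: False}


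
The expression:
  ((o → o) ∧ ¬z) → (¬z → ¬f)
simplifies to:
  z ∨ ¬f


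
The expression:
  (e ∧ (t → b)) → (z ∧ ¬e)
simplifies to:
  (t ∧ ¬b) ∨ ¬e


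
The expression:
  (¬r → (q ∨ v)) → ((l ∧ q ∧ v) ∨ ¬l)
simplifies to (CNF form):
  (q ∨ ¬l ∨ ¬q) ∧ (q ∨ ¬l ∨ ¬r) ∧ (q ∨ ¬l ∨ ¬v) ∧ (v ∨ ¬l ∨ ¬q) ∧ (v ∨ ¬l ∨ ¬r) ∧ (v ∨ ¬l ∨ ¬v)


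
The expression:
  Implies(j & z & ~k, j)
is always true.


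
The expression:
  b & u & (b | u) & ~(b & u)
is never true.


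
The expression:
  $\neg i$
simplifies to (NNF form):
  $\neg i$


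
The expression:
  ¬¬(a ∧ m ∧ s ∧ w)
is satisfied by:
  {a: True, m: True, w: True, s: True}


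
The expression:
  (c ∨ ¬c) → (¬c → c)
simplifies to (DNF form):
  c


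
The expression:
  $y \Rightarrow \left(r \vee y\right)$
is always true.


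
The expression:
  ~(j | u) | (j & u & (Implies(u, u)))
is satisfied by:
  {j: False, u: False}
  {u: True, j: True}


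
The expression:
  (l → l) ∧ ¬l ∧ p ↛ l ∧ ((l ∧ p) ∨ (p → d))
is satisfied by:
  {p: True, d: True, l: False}


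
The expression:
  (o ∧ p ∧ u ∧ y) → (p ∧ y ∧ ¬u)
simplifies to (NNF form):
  ¬o ∨ ¬p ∨ ¬u ∨ ¬y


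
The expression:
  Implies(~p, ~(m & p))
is always true.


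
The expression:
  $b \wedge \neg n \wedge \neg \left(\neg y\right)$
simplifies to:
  $b \wedge y \wedge \neg n$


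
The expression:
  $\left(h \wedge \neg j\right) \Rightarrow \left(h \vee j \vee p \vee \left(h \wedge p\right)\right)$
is always true.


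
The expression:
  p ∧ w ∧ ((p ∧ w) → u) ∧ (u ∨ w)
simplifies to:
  p ∧ u ∧ w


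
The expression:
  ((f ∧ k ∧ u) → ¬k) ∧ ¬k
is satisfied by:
  {k: False}


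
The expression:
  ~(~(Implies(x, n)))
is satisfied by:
  {n: True, x: False}
  {x: False, n: False}
  {x: True, n: True}


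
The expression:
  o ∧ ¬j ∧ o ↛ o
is never true.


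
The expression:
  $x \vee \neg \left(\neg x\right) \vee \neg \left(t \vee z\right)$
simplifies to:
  $x \vee \left(\neg t \wedge \neg z\right)$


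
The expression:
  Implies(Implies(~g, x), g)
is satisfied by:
  {g: True, x: False}
  {x: False, g: False}
  {x: True, g: True}


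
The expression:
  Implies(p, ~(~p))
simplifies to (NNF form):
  True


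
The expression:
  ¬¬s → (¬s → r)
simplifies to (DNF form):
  True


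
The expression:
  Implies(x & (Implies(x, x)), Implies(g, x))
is always true.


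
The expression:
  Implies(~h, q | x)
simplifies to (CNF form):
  h | q | x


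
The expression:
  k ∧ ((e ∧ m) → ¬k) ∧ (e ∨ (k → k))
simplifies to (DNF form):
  (k ∧ ¬e) ∨ (k ∧ ¬m)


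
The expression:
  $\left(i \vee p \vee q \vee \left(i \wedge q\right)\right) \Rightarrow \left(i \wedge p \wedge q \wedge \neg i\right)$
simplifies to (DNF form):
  $\neg i \wedge \neg p \wedge \neg q$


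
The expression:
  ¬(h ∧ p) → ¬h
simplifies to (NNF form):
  p ∨ ¬h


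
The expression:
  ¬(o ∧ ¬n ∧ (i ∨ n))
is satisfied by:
  {n: True, o: False, i: False}
  {o: False, i: False, n: False}
  {n: True, i: True, o: False}
  {i: True, o: False, n: False}
  {n: True, o: True, i: False}
  {o: True, n: False, i: False}
  {n: True, i: True, o: True}


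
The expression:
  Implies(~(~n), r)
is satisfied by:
  {r: True, n: False}
  {n: False, r: False}
  {n: True, r: True}


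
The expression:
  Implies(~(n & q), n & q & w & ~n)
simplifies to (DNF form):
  n & q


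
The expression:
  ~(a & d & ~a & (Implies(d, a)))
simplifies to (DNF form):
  True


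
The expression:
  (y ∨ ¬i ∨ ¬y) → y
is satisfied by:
  {y: True}


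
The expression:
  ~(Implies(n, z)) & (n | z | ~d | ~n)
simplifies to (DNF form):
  n & ~z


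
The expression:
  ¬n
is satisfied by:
  {n: False}


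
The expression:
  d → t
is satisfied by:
  {t: True, d: False}
  {d: False, t: False}
  {d: True, t: True}


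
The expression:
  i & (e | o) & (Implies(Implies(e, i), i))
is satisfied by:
  {i: True, o: True, e: True}
  {i: True, o: True, e: False}
  {i: True, e: True, o: False}


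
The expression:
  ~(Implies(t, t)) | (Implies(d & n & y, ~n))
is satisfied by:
  {y: False, d: False, n: False}
  {n: True, y: False, d: False}
  {d: True, y: False, n: False}
  {n: True, d: True, y: False}
  {y: True, n: False, d: False}
  {n: True, y: True, d: False}
  {d: True, y: True, n: False}


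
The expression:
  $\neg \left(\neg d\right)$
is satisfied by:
  {d: True}


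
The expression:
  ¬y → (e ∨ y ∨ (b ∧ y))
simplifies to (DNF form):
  e ∨ y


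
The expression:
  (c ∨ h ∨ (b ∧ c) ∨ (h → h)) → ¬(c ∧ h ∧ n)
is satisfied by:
  {h: False, c: False, n: False}
  {n: True, h: False, c: False}
  {c: True, h: False, n: False}
  {n: True, c: True, h: False}
  {h: True, n: False, c: False}
  {n: True, h: True, c: False}
  {c: True, h: True, n: False}


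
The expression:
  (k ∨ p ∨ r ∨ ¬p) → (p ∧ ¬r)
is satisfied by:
  {p: True, r: False}


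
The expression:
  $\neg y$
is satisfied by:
  {y: False}


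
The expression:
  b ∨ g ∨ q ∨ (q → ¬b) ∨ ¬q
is always true.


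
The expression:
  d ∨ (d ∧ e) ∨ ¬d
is always true.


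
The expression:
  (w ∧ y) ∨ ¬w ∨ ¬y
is always true.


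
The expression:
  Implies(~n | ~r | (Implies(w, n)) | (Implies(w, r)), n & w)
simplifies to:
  n & w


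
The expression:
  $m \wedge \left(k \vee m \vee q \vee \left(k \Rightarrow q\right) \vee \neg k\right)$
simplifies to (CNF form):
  $m$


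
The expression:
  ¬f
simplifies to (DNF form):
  ¬f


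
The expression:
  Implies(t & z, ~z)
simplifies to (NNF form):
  ~t | ~z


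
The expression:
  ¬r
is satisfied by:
  {r: False}


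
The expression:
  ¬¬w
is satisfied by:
  {w: True}


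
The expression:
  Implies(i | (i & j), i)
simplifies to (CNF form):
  True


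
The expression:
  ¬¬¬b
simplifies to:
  ¬b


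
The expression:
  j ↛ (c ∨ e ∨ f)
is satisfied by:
  {j: True, e: False, f: False, c: False}


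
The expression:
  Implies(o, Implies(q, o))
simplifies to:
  True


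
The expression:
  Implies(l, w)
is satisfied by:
  {w: True, l: False}
  {l: False, w: False}
  {l: True, w: True}


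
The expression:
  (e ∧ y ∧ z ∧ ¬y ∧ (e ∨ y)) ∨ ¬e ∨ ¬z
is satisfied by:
  {e: False, z: False}
  {z: True, e: False}
  {e: True, z: False}


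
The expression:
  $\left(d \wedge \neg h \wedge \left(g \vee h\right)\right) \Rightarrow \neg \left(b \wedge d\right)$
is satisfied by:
  {h: True, g: False, d: False, b: False}
  {b: False, g: False, h: False, d: False}
  {b: True, h: True, g: False, d: False}
  {b: True, g: False, h: False, d: False}
  {d: True, h: True, b: False, g: False}
  {d: True, b: False, g: False, h: False}
  {d: True, b: True, h: True, g: False}
  {d: True, b: True, g: False, h: False}
  {h: True, g: True, d: False, b: False}
  {g: True, d: False, h: False, b: False}
  {b: True, g: True, h: True, d: False}
  {b: True, g: True, d: False, h: False}
  {h: True, g: True, d: True, b: False}
  {g: True, d: True, b: False, h: False}
  {b: True, g: True, d: True, h: True}


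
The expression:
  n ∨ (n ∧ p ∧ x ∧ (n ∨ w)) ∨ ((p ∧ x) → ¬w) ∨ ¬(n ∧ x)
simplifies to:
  True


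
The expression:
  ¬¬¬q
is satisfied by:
  {q: False}


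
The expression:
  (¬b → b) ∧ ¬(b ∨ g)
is never true.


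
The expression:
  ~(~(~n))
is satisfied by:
  {n: False}


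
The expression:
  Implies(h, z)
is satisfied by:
  {z: True, h: False}
  {h: False, z: False}
  {h: True, z: True}


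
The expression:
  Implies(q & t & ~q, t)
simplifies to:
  True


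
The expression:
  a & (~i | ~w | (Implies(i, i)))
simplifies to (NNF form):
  a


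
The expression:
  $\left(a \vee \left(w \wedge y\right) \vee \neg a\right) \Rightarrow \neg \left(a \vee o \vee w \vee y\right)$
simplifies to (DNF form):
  $\neg a \wedge \neg o \wedge \neg w \wedge \neg y$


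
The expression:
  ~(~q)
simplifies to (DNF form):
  q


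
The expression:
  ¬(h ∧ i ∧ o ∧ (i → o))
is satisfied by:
  {h: False, o: False, i: False}
  {i: True, h: False, o: False}
  {o: True, h: False, i: False}
  {i: True, o: True, h: False}
  {h: True, i: False, o: False}
  {i: True, h: True, o: False}
  {o: True, h: True, i: False}


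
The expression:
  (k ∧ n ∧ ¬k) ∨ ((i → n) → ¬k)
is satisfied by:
  {i: True, k: False, n: False}
  {i: False, k: False, n: False}
  {n: True, i: True, k: False}
  {n: True, i: False, k: False}
  {k: True, i: True, n: False}


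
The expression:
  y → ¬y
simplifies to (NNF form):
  ¬y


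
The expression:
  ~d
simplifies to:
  ~d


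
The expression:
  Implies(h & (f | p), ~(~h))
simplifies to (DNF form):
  True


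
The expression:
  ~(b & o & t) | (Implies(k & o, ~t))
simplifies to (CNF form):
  ~b | ~k | ~o | ~t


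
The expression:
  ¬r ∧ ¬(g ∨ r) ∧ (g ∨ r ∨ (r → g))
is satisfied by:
  {g: False, r: False}


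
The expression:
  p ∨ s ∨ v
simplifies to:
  p ∨ s ∨ v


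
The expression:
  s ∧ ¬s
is never true.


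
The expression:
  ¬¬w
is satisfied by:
  {w: True}


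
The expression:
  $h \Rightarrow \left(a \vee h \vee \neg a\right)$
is always true.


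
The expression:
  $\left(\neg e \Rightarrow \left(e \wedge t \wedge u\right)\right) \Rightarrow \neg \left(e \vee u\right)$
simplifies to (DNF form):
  $\neg e$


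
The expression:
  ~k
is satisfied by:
  {k: False}


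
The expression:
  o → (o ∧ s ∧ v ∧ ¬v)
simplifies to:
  ¬o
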